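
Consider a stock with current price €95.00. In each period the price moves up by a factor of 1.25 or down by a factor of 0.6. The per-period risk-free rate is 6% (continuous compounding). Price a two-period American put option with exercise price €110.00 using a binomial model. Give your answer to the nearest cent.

Risk-neutral probability p = (e^0.06 − 0.6)/(1.25 − 0.6) = 0.4618/0.6500 = 0.7105
Terminal stock prices: S_uu = 148.4, S_ud = 71.25, S_dd = 34.2
Terminal payoffs (K − S): max(-38.44, 0) = 0, max(38.75, 0) = 38.75, max(75.8, 0) = 75.8
Node u (S = 118.8): continuation = e^(−0.06)·[0.7105·0.0000 + 0.2895·38.7500] = 10.5642; exercise value = 0.0000 ≤ continuation, so V_u = 10.5642
Node d (S = 57): continuation = e^(−0.06)·[0.7105·38.7500 + 0.2895·75.8000] = 46.5941; exercise value = 53.0000 > continuation, so V_d = 53.0000 (exercise)
Node 0 (S = 95): continuation = e^(−0.06)·[0.7105·10.5642 + 0.2895·53.0000] = 21.5180; exercise value = 15.0000 ≤ continuation, so V_0 = 21.5180

€21.52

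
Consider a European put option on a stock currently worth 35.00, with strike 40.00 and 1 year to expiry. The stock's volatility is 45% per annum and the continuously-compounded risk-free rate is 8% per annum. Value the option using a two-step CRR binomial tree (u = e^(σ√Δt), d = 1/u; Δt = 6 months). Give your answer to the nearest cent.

CRR parameters: u = e^(σ√Δt) = e^(0.45·√0.5) = 1.3746, d = 1/u = 0.7275
Per-period rate: rΔt = 0.08·0.5 = 0.04, so R = e^0.04 = 1.0408
Risk-neutral probability p = (e^0.04 − 0.7275)/(1.3746 − 0.7275) = 0.3134/0.6472 = 0.4842
Terminal stock prices: S_uu = 66.14, S_ud = 35, S_dd = 18.52
Terminal payoffs (K − S): max(-26.14, 0) = 0, max(5, 0) = 5, max(21.48, 0) = 21.48
Node u (S = 48.11): V_u = e^(−0.04)·[0.4842·0.0000 + 0.5158·5.0000] = 2.4780
Node d (S = 25.46): V_d = e^(−0.04)·[0.4842·5.0000 + 0.5158·21.4781] = 12.9705
Node 0 (S = 35): V_0 = e^(−0.04)·[0.4842·2.4780 + 0.5158·12.9705] = 7.5809

7.58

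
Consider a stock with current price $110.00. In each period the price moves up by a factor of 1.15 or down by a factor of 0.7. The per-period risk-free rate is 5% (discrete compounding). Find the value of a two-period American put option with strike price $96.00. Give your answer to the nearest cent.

$5.19

Risk-neutral probability p = (1 + 0.05 − 0.7)/(1.15 − 0.7) = 0.3500/0.4500 = 0.7778
Terminal stock prices: S_uu = 145.5, S_ud = 88.55, S_dd = 53.9
Terminal payoffs (K − S): max(-49.47, 0) = 0, max(7.45, 0) = 7.45, max(42.1, 0) = 42.1
Node u (S = 126.5): continuation = 1/1.05·[0.7778·0.0000 + 0.2222·7.4500] = 1.5767; exercise value = 0.0000 ≤ continuation, so V_u = 1.5767
Node d (S = 77): continuation = 1/1.05·[0.7778·7.4500 + 0.2222·42.1000] = 14.4286; exercise value = 19.0000 > continuation, so V_d = 19.0000 (exercise)
Node 0 (S = 110): continuation = 1/1.05·[0.7778·1.5767 + 0.2222·19.0000] = 5.1891; exercise value = 0.0000 ≤ continuation, so V_0 = 5.1891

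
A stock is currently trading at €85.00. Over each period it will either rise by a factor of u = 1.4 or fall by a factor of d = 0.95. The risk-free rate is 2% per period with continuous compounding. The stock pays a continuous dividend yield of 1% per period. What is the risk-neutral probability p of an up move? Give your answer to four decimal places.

Per-period risk-free factor R = e^0.02 = 1.0202; dividend-adjusted growth = e^(0.02−0.01) = 1.0101.
Risk-neutral probability p = (1.0101 − 0.95)/(1.4 − 0.95) = 0.0601/0.4500 = 0.1334

p = 0.1334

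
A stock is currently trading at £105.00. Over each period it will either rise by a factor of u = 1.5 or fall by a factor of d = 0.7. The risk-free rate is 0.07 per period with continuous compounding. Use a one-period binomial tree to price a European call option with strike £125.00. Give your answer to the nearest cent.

£14.11

Risk-neutral probability p = (e^0.07 − 0.7)/(1.5 − 0.7) = 0.3725/0.8000 = 0.4656
Terminal stock prices: S_u = 157.5, S_d = 73.5
Terminal payoffs (S − K): max(32.5, 0) = 32.5, max(-51.5, 0) = 0
Node 0 (S = 105): V_0 = e^(−0.07)·[0.4656·32.5000 + 0.5344·0.0000] = 14.1101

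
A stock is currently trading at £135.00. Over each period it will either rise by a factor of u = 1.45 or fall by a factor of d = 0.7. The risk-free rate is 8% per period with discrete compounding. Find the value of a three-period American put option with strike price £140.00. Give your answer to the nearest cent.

Risk-neutral probability p = (1 + 0.08 − 0.7)/(1.45 − 0.7) = 0.3800/0.7500 = 0.5067
Terminal stock prices: S_uuu = 411.6, S_uud = 198.7, S_udd = 95.92, S_ddd = 46.3
Terminal payoffs (K − S): max(-271.6, 0) = 0, max(-58.69, 0) = 0, max(44.08, 0) = 44.08, max(93.7, 0) = 93.7
Node uu (S = 283.8): continuation = 1/1.08·[0.5067·0.0000 + 0.4933·0.0000] = 0.0000; exercise value = 0.0000 ≤ continuation, so V_uu = 0.0000
Node ud (S = 137): continuation = 1/1.08·[0.5067·0.0000 + 0.4933·44.0825] = 20.1365; exercise value = 2.9750 ≤ continuation, so V_ud = 20.1365
Node dd (S = 66.15): continuation = 1/1.08·[0.5067·44.0825 + 0.4933·93.6950] = 63.4796; exercise value = 73.8500 > continuation, so V_dd = 73.8500 (exercise)
Node u (S = 195.8): continuation = 1/1.08·[0.5067·0.0000 + 0.4933·20.1365] = 9.1981; exercise value = 0.0000 ≤ continuation, so V_u = 9.1981
Node d (S = 94.5): continuation = 1/1.08·[0.5067·20.1365 + 0.4933·73.8500] = 43.1807; exercise value = 45.5000 > continuation, so V_d = 45.5000 (exercise)
Node 0 (S = 135): continuation = 1/1.08·[0.5067·9.1981 + 0.4933·45.5000] = 25.0991; exercise value = 5.0000 ≤ continuation, so V_0 = 25.0991

£25.10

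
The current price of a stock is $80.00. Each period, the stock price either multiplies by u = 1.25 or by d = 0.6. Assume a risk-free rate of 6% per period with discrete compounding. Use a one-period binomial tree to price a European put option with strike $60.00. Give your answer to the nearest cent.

$3.31

Risk-neutral probability p = (1 + 0.06 − 0.6)/(1.25 − 0.6) = 0.4600/0.6500 = 0.7077
Terminal stock prices: S_u = 100, S_d = 48
Terminal payoffs (K − S): max(-40, 0) = 0, max(12, 0) = 12
Node 0 (S = 80): V_0 = 1/1.06·[0.7077·0.0000 + 0.2923·12.0000] = 3.3091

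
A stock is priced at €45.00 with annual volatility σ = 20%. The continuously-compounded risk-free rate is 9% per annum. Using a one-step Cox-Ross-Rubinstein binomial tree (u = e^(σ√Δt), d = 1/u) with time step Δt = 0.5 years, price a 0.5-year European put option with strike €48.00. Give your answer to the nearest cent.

€3.19

CRR parameters: u = e^(σ√Δt) = e^(0.2·√0.5) = 1.1519, d = 1/u = 0.8681
Per-period rate: rΔt = 0.09·0.5 = 0.045, so R = e^0.045 = 1.0460
Risk-neutral probability p = (e^0.045 − 0.8681)/(1.1519 − 0.8681) = 0.1779/0.2838 = 0.6269
Terminal stock prices: S_u = 51.84, S_d = 39.07
Terminal payoffs (K − S): max(-3.836, 0) = 0, max(8.934, 0) = 8.934
Node 0 (S = 45): V_0 = e^(−0.045)·[0.6269·0.0000 + 0.3731·8.9344] = 3.1868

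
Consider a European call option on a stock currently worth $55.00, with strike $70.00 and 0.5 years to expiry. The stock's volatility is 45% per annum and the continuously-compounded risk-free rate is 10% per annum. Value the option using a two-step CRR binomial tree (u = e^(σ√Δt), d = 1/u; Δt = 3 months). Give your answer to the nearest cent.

$3.86

CRR parameters: u = e^(σ√Δt) = e^(0.45·√0.25) = 1.2523, d = 1/u = 0.7985
Per-period rate: rΔt = 0.1·0.25 = 0.025, so R = e^0.025 = 1.0253
Risk-neutral probability p = (e^0.025 − 0.7985)/(1.2523 − 0.7985) = 0.2268/0.4538 = 0.4998
Terminal stock prices: S_uu = 86.26, S_ud = 55, S_dd = 35.07
Terminal payoffs (S − K): max(16.26, 0) = 16.26, max(-15, 0) = 0, max(-34.93, 0) = 0
Node u (S = 68.88): V_u = e^(−0.025)·[0.4998·16.2572 + 0.5002·0.0000] = 7.9242
Node d (S = 43.92): V_d = e^(−0.025)·[0.4998·0.0000 + 0.5002·0.0000] = 0.0000
Node 0 (S = 55): V_0 = e^(−0.025)·[0.4998·7.9242 + 0.5002·0.0000] = 3.8625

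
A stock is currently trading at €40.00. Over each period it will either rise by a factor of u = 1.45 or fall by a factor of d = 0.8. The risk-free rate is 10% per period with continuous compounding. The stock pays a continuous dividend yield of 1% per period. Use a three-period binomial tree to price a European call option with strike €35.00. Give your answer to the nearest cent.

€14.65

Per-period risk-free factor R = e^0.1 = 1.1052; dividend-adjusted growth = e^(0.1−0.01) = 1.0942.
Risk-neutral probability p = (1.0942 − 0.8)/(1.45 − 0.8) = 0.2942/0.6500 = 0.4526
Terminal stock prices: S_uuu = 121.9, S_uud = 67.28, S_udd = 37.12, S_ddd = 20.48
Terminal payoffs (S − K): max(86.94, 0) = 86.94, max(32.28, 0) = 32.28, max(2.12, 0) = 2.12, max(-14.52, 0) = 0
Node uu (S = 84.1): V_uu = e^(−0.1)·[0.4526·86.9450 + 0.5474·32.2800] = 51.5939
Node ud (S = 46.4): V_ud = e^(−0.1)·[0.4526·32.2800 + 0.5474·2.1200] = 14.2690
Node dd (S = 25.6): V_dd = e^(−0.1)·[0.4526·2.1200 + 0.5474·0.0000] = 0.8682
Node u (S = 58): V_u = e^(−0.1)·[0.4526·51.5939 + 0.5474·14.2690] = 28.1959
Node d (S = 32): V_d = e^(−0.1)·[0.4526·14.2690 + 0.5474·0.8682] = 6.2733
Node 0 (S = 40): V_0 = e^(−0.1)·[0.4526·28.1959 + 0.5474·6.2733] = 14.6538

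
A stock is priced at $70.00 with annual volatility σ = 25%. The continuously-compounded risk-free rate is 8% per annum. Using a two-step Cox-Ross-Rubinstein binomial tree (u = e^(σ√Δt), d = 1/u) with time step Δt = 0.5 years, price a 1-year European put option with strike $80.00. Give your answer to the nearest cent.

$9.77

CRR parameters: u = e^(σ√Δt) = e^(0.25·√0.5) = 1.1934, d = 1/u = 0.8380
Per-period rate: rΔt = 0.08·0.5 = 0.04, so R = e^0.04 = 1.0408
Risk-neutral probability p = (e^0.04 − 0.8380)/(1.1934 − 0.8380) = 0.2028/0.3554 = 0.5708
Terminal stock prices: S_uu = 99.69, S_ud = 70, S_dd = 49.15
Terminal payoffs (K − S): max(-19.69, 0) = 0, max(10, 0) = 10, max(30.85, 0) = 30.85
Node u (S = 83.54): V_u = e^(−0.04)·[0.5708·0.0000 + 0.4292·10.0000] = 4.1242
Node d (S = 58.66): V_d = e^(−0.04)·[0.5708·10.0000 + 0.4292·30.8468] = 18.2055
Node 0 (S = 70): V_0 = e^(−0.04)·[0.5708·4.1242 + 0.4292·18.2055] = 9.7698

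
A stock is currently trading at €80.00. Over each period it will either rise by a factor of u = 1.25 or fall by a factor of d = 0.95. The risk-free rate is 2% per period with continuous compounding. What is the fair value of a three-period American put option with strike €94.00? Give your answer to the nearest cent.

Risk-neutral probability p = (e^0.02 − 0.95)/(1.25 − 0.95) = 0.0702/0.3000 = 0.2340
Terminal stock prices: S_uuu = 156.2, S_uud = 118.8, S_udd = 90.25, S_ddd = 68.59
Terminal payoffs (K − S): max(-62.25, 0) = 0, max(-24.75, 0) = 0, max(3.75, 0) = 3.75, max(25.41, 0) = 25.41
Node uu (S = 125): continuation = e^(−0.02)·[0.2340·0.0000 + 0.7660·0.0000] = 0.0000; exercise value = 0.0000 ≤ continuation, so V_uu = 0.0000
Node ud (S = 95): continuation = e^(−0.02)·[0.2340·0.0000 + 0.7660·3.7500] = 2.8156; exercise value = 0.0000 ≤ continuation, so V_ud = 2.8156
Node dd (S = 72.2): continuation = e^(−0.02)·[0.2340·3.7500 + 0.7660·25.4100] = 19.9387; exercise value = 21.8000 > continuation, so V_dd = 21.8000 (exercise)
Node u (S = 100): continuation = e^(−0.02)·[0.2340·0.0000 + 0.7660·2.8156] = 2.1140; exercise value = 0.0000 ≤ continuation, so V_u = 2.1140
Node d (S = 76): continuation = e^(−0.02)·[0.2340·2.8156 + 0.7660·21.8000] = 17.0139; exercise value = 18.0000 > continuation, so V_d = 18.0000 (exercise)
Node 0 (S = 80): continuation = e^(−0.02)·[0.2340·2.1140 + 0.7660·18.0000] = 13.9998; exercise value = 14.0000 > continuation, so V_0 = 14.0000 (exercise)

€14.00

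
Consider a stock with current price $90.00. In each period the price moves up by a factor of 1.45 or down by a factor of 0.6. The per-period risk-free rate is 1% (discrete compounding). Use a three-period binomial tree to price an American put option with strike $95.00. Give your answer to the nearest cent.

$28.49

Risk-neutral probability p = (1 + 0.01 − 0.6)/(1.45 − 0.6) = 0.4100/0.8500 = 0.4824
Terminal stock prices: S_uuu = 274.4, S_uud = 113.5, S_udd = 46.98, S_ddd = 19.44
Terminal payoffs (K − S): max(-179.4, 0) = 0, max(-18.53, 0) = 0, max(48.02, 0) = 48.02, max(75.56, 0) = 75.56
Node uu (S = 189.2): continuation = 1/1.01·[0.4824·0.0000 + 0.5176·0.0000] = 0.0000; exercise value = 0.0000 ≤ continuation, so V_uu = 0.0000
Node ud (S = 78.3): continuation = 1/1.01·[0.4824·0.0000 + 0.5176·48.0200] = 24.6113; exercise value = 16.7000 ≤ continuation, so V_ud = 24.6113
Node dd (S = 32.4): continuation = 1/1.01·[0.4824·48.0200 + 0.5176·75.5600] = 61.6594; exercise value = 62.6000 > continuation, so V_dd = 62.6000 (exercise)
Node u (S = 130.5): continuation = 1/1.01·[0.4824·0.0000 + 0.5176·24.6113] = 12.6138; exercise value = 0.0000 ≤ continuation, so V_u = 12.6138
Node d (S = 54): continuation = 1/1.01·[0.4824·24.6113 + 0.5176·62.6000] = 43.8377; exercise value = 41.0000 ≤ continuation, so V_d = 43.8377
Node 0 (S = 90): continuation = 1/1.01·[0.4824·12.6138 + 0.5176·43.8377] = 28.4918; exercise value = 5.0000 ≤ continuation, so V_0 = 28.4918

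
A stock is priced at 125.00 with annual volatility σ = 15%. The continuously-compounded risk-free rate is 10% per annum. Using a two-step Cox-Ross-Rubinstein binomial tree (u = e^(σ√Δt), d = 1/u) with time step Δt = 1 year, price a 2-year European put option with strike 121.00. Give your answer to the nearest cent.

0.82

CRR parameters: u = e^(σ√Δt) = e^(0.15·√1) = 1.1618, d = 1/u = 0.8607
Per-period rate: rΔt = 0.1·1 = 0.1, so R = e^0.1 = 1.1052
Risk-neutral probability p = (e^0.1 − 0.8607)/(1.1618 − 0.8607) = 0.2445/0.3011 = 0.8118
Terminal stock prices: S_uu = 168.7, S_ud = 125, S_dd = 92.6
Terminal payoffs (K − S): max(-47.73, 0) = 0, max(-4, 0) = 0, max(28.4, 0) = 28.4
Node u (S = 145.2): V_u = e^(−0.1)·[0.8118·0.0000 + 0.1882·0.0000] = 0.0000
Node d (S = 107.6): V_d = e^(−0.1)·[0.8118·0.0000 + 0.1882·28.3977] = 4.8351
Node 0 (S = 125): V_0 = e^(−0.1)·[0.8118·0.0000 + 0.1882·4.8351] = 0.8232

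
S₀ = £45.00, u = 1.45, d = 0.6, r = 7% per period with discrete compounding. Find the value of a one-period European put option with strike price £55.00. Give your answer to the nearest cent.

£11.70

Risk-neutral probability p = (1 + 0.07 − 0.6)/(1.45 − 0.6) = 0.4700/0.8500 = 0.5529
Terminal stock prices: S_u = 65.25, S_d = 27
Terminal payoffs (K − S): max(-10.25, 0) = 0, max(28, 0) = 28
Node 0 (S = 45): V_0 = 1/1.07·[0.5529·0.0000 + 0.4471·28.0000] = 11.6987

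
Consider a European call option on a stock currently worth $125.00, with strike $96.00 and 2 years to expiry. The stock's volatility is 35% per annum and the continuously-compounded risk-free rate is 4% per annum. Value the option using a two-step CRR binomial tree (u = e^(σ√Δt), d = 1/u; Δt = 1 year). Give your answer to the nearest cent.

$45.16

CRR parameters: u = e^(σ√Δt) = e^(0.35·√1) = 1.4191, d = 1/u = 0.7047
Per-period rate: rΔt = 0.04·1 = 0.04, so R = e^0.04 = 1.0408
Risk-neutral probability p = (e^0.04 − 0.7047)/(1.4191 − 0.7047) = 0.3361/0.7144 = 0.4705
Terminal stock prices: S_uu = 251.7, S_ud = 125, S_dd = 62.07
Terminal payoffs (S − K): max(155.7, 0) = 155.7, max(29, 0) = 29, max(-33.93, 0) = 0
Node u (S = 177.4): V_u = e^(−0.04)·[0.4705·155.7191 + 0.5295·29.0000] = 85.1477
Node d (S = 88.09): V_d = e^(−0.04)·[0.4705·29.0000 + 0.5295·0.0000] = 13.1098
Node 0 (S = 125): V_0 = e^(−0.04)·[0.4705·85.1477 + 0.5295·13.1098] = 45.1613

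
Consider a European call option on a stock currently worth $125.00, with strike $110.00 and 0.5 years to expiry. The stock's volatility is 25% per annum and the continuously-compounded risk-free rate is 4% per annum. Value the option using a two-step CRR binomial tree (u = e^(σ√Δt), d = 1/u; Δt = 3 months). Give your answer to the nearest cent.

$20.17

CRR parameters: u = e^(σ√Δt) = e^(0.25·√0.25) = 1.1331, d = 1/u = 0.8825
Per-period rate: rΔt = 0.04·0.25 = 0.01, so R = e^0.01 = 1.0101
Risk-neutral probability p = (e^0.01 − 0.8825)/(1.1331 − 0.8825) = 0.1276/0.2507 = 0.5089
Terminal stock prices: S_uu = 160.5, S_ud = 125, S_dd = 97.35
Terminal payoffs (S − K): max(50.5, 0) = 50.5, max(15, 0) = 15, max(-12.65, 0) = 0
Node u (S = 141.6): V_u = e^(−0.01)·[0.5089·50.5032 + 0.4911·15.0000] = 32.7381
Node d (S = 110.3): V_d = e^(−0.01)·[0.5089·15.0000 + 0.4911·0.0000] = 7.5573
Node 0 (S = 125): V_0 = e^(−0.01)·[0.5089·32.7381 + 0.4911·7.5573] = 20.1688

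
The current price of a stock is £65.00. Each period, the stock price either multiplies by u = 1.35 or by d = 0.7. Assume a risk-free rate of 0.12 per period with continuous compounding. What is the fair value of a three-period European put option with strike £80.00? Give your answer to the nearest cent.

Risk-neutral probability p = (e^0.12 − 0.7)/(1.35 − 0.7) = 0.4275/0.6500 = 0.6577
Terminal stock prices: S_uuu = 159.9, S_uud = 82.92, S_udd = 43, S_ddd = 22.29
Terminal payoffs (K − S): max(-79.92, 0) = 0, max(-2.924, 0) = 0, max(37, 0) = 37, max(57.71, 0) = 57.71
Node uu (S = 118.5): V_uu = e^(−0.12)·[0.6577·0.0000 + 0.3423·0.0000] = 0.0000
Node ud (S = 61.42): V_ud = e^(−0.12)·[0.6577·0.0000 + 0.3423·37.0025] = 11.2341
Node dd (S = 31.85): V_dd = e^(−0.12)·[0.6577·37.0025 + 0.3423·57.7050] = 39.1036
Node u (S = 87.75): V_u = e^(−0.12)·[0.6577·0.0000 + 0.3423·11.2341] = 3.4107
Node d (S = 45.5): V_d = e^(−0.12)·[0.6577·11.2341 + 0.3423·39.1036] = 18.4251
Node 0 (S = 65): V_0 = e^(−0.12)·[0.6577·3.4107 + 0.3423·18.4251] = 7.5834

£7.58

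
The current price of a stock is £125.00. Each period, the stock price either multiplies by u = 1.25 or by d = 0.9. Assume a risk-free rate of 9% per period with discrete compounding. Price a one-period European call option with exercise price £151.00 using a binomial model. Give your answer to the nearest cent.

£2.61

Risk-neutral probability p = (1 + 0.09 − 0.9)/(1.25 − 0.9) = 0.1900/0.3500 = 0.5429
Terminal stock prices: S_u = 156.2, S_d = 112.5
Terminal payoffs (S − K): max(5.25, 0) = 5.25, max(-38.5, 0) = 0
Node 0 (S = 125): V_0 = 1/1.09·[0.5429·5.2500 + 0.4571·0.0000] = 2.6147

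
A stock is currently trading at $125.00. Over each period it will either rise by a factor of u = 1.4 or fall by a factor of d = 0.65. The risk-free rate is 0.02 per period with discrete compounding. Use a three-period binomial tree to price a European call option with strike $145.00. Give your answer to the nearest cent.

$27.37

Risk-neutral probability p = (1 + 0.02 − 0.65)/(1.4 − 0.65) = 0.3700/0.7500 = 0.4933
Terminal stock prices: S_uuu = 343, S_uud = 159.2, S_udd = 73.94, S_ddd = 34.33
Terminal payoffs (S − K): max(198, 0) = 198, max(14.25, 0) = 14.25, max(-71.06, 0) = 0, max(-110.7, 0) = 0
Node uu (S = 245): V_uu = 1/1.02·[0.4933·198.0000 + 0.5067·14.2500] = 102.8431
Node ud (S = 113.8): V_ud = 1/1.02·[0.4933·14.2500 + 0.5067·0.0000] = 6.8922
Node dd (S = 52.81): V_dd = 1/1.02·[0.4933·0.0000 + 0.5067·0.0000] = 0.0000
Node u (S = 175): V_u = 1/1.02·[0.4933·102.8431 + 0.5067·6.8922] = 53.1647
Node d (S = 81.25): V_d = 1/1.02·[0.4933·6.8922 + 0.5067·0.0000] = 3.3335
Node 0 (S = 125): V_0 = 1/1.02·[0.4933·53.1647 + 0.5067·3.3335] = 27.3695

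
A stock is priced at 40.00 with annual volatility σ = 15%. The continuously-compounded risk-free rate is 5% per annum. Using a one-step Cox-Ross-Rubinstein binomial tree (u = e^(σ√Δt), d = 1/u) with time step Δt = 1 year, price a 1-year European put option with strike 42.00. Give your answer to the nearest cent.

2.64

CRR parameters: u = e^(σ√Δt) = e^(0.15·√1) = 1.1618, d = 1/u = 0.8607
Per-period rate: rΔt = 0.05·1 = 0.05, so R = e^0.05 = 1.0513
Risk-neutral probability p = (e^0.05 − 0.8607)/(1.1618 − 0.8607) = 0.1906/0.3011 = 0.6328
Terminal stock prices: S_u = 46.47, S_d = 34.43
Terminal payoffs (K − S): max(-4.473, 0) = 0, max(7.572, 0) = 7.572
Node 0 (S = 40): V_0 = e^(−0.05)·[0.6328·0.0000 + 0.3672·7.5717] = 2.6445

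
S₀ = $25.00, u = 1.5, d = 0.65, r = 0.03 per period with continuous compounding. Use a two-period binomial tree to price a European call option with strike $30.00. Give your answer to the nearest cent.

$4.95

Risk-neutral probability p = (e^0.03 − 0.65)/(1.5 − 0.65) = 0.3805/0.8500 = 0.4476
Terminal stock prices: S_uu = 56.25, S_ud = 24.38, S_dd = 10.56
Terminal payoffs (S − K): max(26.25, 0) = 26.25, max(-5.625, 0) = 0, max(-19.44, 0) = 0
Node u (S = 37.5): V_u = e^(−0.03)·[0.4476·26.2500 + 0.5524·0.0000] = 11.4021
Node d (S = 16.25): V_d = e^(−0.03)·[0.4476·0.0000 + 0.5524·0.0000] = 0.0000
Node 0 (S = 25): V_0 = e^(−0.03)·[0.4476·11.4021 + 0.5524·0.0000] = 4.9527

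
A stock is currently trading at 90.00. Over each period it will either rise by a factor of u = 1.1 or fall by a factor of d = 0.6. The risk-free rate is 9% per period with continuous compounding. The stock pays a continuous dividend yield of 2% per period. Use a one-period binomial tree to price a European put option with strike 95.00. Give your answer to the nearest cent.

2.06

Per-period risk-free factor R = e^0.09 = 1.0942; dividend-adjusted growth = e^(0.09−0.02) = 1.0725.
Risk-neutral probability p = (1.0725 − 0.6)/(1.1 − 0.6) = 0.4725/0.5000 = 0.9450
Terminal stock prices: S_u = 99, S_d = 54
Terminal payoffs (K − S): max(-4, 0) = 0, max(41, 0) = 41
Node 0 (S = 90): V_0 = e^(−0.09)·[0.9450·0.0000 + 0.0550·41.0000] = 2.0603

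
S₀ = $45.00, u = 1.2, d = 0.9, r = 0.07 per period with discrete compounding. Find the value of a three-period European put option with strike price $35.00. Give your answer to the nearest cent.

$0.15

Risk-neutral probability p = (1 + 0.07 − 0.9)/(1.2 − 0.9) = 0.1700/0.3000 = 0.5667
Terminal stock prices: S_uuu = 77.76, S_uud = 58.32, S_udd = 43.74, S_ddd = 32.81
Terminal payoffs (K − S): max(-42.76, 0) = 0, max(-23.32, 0) = 0, max(-8.74, 0) = 0, max(2.195, 0) = 2.195
Node uu (S = 64.8): V_uu = 1/1.07·[0.5667·0.0000 + 0.4333·0.0000] = 0.0000
Node ud (S = 48.6): V_ud = 1/1.07·[0.5667·0.0000 + 0.4333·0.0000] = 0.0000
Node dd (S = 36.45): V_dd = 1/1.07·[0.5667·0.0000 + 0.4333·2.1950] = 0.8889
Node u (S = 54): V_u = 1/1.07·[0.5667·0.0000 + 0.4333·0.0000] = 0.0000
Node d (S = 40.5): V_d = 1/1.07·[0.5667·0.0000 + 0.4333·0.8889] = 0.3600
Node 0 (S = 45): V_0 = 1/1.07·[0.5667·0.0000 + 0.4333·0.3600] = 0.1458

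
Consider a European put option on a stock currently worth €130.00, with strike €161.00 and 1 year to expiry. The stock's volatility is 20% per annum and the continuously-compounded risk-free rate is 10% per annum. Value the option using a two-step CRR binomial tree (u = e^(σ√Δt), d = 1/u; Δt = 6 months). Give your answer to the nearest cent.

CRR parameters: u = e^(σ√Δt) = e^(0.2·√0.5) = 1.1519, d = 1/u = 0.8681
Per-period rate: rΔt = 0.1·0.5 = 0.05, so R = e^0.05 = 1.0513
Risk-neutral probability p = (e^0.05 − 0.8681)/(1.1519 − 0.8681) = 0.1831/0.2838 = 0.6454
Terminal stock prices: S_uu = 172.5, S_ud = 130, S_dd = 97.97
Terminal payoffs (K − S): max(-11.5, 0) = 0, max(31, 0) = 31, max(63.03, 0) = 63.03
Node u (S = 149.7): V_u = e^(−0.05)·[0.6454·0.0000 + 0.3546·31.0000] = 10.4573
Node d (S = 112.9): V_d = e^(−0.05)·[0.6454·31.0000 + 0.3546·63.0270] = 40.2919
Node 0 (S = 130): V_0 = e^(−0.05)·[0.6454·10.4573 + 0.3546·40.2919] = 20.0115

€20.01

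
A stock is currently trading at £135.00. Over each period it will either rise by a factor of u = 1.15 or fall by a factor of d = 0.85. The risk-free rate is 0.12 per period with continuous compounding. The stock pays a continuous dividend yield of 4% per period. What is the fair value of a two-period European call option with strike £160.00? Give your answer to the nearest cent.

Per-period risk-free factor R = e^0.12 = 1.1275; dividend-adjusted growth = e^(0.12−0.04) = 1.0833.
Risk-neutral probability p = (1.0833 − 0.85)/(1.15 − 0.85) = 0.2333/0.3000 = 0.7776
Terminal stock prices: S_uu = 178.5, S_ud = 132, S_dd = 97.54
Terminal payoffs (S − K): max(18.54, 0) = 18.54, max(-28.04, 0) = 0, max(-62.46, 0) = 0
Node u (S = 155.2): V_u = e^(−0.12)·[0.7776·18.5375 + 0.2224·0.0000] = 12.7851
Node d (S = 114.8): V_d = e^(−0.12)·[0.7776·0.0000 + 0.2224·0.0000] = 0.0000
Node 0 (S = 135): V_0 = e^(−0.12)·[0.7776·12.7851 + 0.2224·0.0000] = 8.8178

£8.82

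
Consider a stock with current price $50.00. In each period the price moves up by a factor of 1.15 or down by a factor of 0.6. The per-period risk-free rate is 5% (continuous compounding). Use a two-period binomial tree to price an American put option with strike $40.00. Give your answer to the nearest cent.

Risk-neutral probability p = (e^0.05 − 0.6)/(1.15 − 0.6) = 0.4513/0.5500 = 0.8205
Terminal stock prices: S_uu = 66.12, S_ud = 34.5, S_dd = 18
Terminal payoffs (K − S): max(-26.12, 0) = 0, max(5.5, 0) = 5.5, max(22, 0) = 22
Node u (S = 57.5): continuation = e^(−0.05)·[0.8205·0.0000 + 0.1795·5.5000] = 0.9391; exercise value = 0.0000 ≤ continuation, so V_u = 0.9391
Node d (S = 30): continuation = e^(−0.05)·[0.8205·5.5000 + 0.1795·22.0000] = 8.0492; exercise value = 10.0000 > continuation, so V_d = 10.0000 (exercise)
Node 0 (S = 50): continuation = e^(−0.05)·[0.8205·0.9391 + 0.1795·10.0000] = 2.4405; exercise value = 0.0000 ≤ continuation, so V_0 = 2.4405

$2.44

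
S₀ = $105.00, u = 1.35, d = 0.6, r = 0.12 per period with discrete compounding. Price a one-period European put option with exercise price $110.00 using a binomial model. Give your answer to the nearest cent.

$12.87

Risk-neutral probability p = (1 + 0.12 − 0.6)/(1.35 − 0.6) = 0.5200/0.7500 = 0.6933
Terminal stock prices: S_u = 141.8, S_d = 63
Terminal payoffs (K − S): max(-31.75, 0) = 0, max(47, 0) = 47
Node 0 (S = 105): V_0 = 1/1.12·[0.6933·0.0000 + 0.3067·47.0000] = 12.8690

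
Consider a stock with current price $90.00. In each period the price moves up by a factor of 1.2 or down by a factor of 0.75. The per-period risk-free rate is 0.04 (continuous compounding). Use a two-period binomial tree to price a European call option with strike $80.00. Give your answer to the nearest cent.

Risk-neutral probability p = (e^0.04 − 0.75)/(1.2 − 0.75) = 0.2908/0.4500 = 0.6462
Terminal stock prices: S_uu = 129.6, S_ud = 81, S_dd = 50.62
Terminal payoffs (S − K): max(49.6, 0) = 49.6, max(1, 0) = 1, max(-29.38, 0) = 0
Node u (S = 108): V_u = e^(−0.04)·[0.6462·49.6000 + 0.3538·1.0000] = 31.1368
Node d (S = 67.5): V_d = e^(−0.04)·[0.6462·1.0000 + 0.3538·0.0000] = 0.6209
Node 0 (S = 90): V_0 = e^(−0.04)·[0.6462·31.1368 + 0.3538·0.6209] = 19.5441

$19.54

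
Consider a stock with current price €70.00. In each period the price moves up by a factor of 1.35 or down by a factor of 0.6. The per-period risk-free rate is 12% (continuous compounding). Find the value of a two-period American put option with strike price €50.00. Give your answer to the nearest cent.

Risk-neutral probability p = (e^0.12 − 0.6)/(1.35 − 0.6) = 0.5275/0.7500 = 0.7033
Terminal stock prices: S_uu = 127.6, S_ud = 56.7, S_dd = 25.2
Terminal payoffs (K − S): max(-77.58, 0) = 0, max(-6.7, 0) = 0, max(24.8, 0) = 24.8
Node u (S = 94.5): continuation = e^(−0.12)·[0.7033·0.0000 + 0.2967·0.0000] = 0.0000; exercise value = 0.0000 ≤ continuation, so V_u = 0.0000
Node d (S = 42): continuation = e^(−0.12)·[0.7033·0.0000 + 0.2967·24.8000] = 6.5255; exercise value = 8.0000 > continuation, so V_d = 8.0000 (exercise)
Node 0 (S = 70): continuation = e^(−0.12)·[0.7033·0.0000 + 0.2967·8.0000] = 2.1050; exercise value = 0.0000 ≤ continuation, so V_0 = 2.1050

€2.10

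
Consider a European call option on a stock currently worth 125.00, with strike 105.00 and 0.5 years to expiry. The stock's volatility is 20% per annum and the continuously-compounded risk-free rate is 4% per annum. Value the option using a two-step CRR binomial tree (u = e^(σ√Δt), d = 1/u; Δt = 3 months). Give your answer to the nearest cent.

22.67

CRR parameters: u = e^(σ√Δt) = e^(0.2·√0.25) = 1.1052, d = 1/u = 0.9048
Per-period rate: rΔt = 0.04·0.25 = 0.01, so R = e^0.01 = 1.0101
Risk-neutral probability p = (e^0.01 − 0.9048)/(1.1052 − 0.9048) = 0.1052/0.2003 = 0.5252
Terminal stock prices: S_uu = 152.7, S_ud = 125, S_dd = 102.3
Terminal payoffs (S − K): max(47.68, 0) = 47.68, max(20, 0) = 20, max(-2.659, 0) = 0
Node u (S = 138.1): V_u = e^(−0.01)·[0.5252·47.6753 + 0.4748·20.0000] = 34.1911
Node d (S = 113.1): V_d = e^(−0.01)·[0.5252·20.0000 + 0.4748·0.0000] = 10.3992
Node 0 (S = 125): V_0 = e^(−0.01)·[0.5252·34.1911 + 0.4748·10.3992] = 22.6667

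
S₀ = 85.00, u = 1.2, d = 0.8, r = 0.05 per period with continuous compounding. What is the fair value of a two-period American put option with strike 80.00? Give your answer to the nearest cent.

4.24

Risk-neutral probability p = (e^0.05 − 0.8)/(1.2 − 0.8) = 0.2513/0.4000 = 0.6282
Terminal stock prices: S_uu = 122.4, S_ud = 81.6, S_dd = 54.4
Terminal payoffs (K − S): max(-42.4, 0) = 0, max(-1.6, 0) = 0, max(25.6, 0) = 25.6
Node u (S = 102): continuation = e^(−0.05)·[0.6282·0.0000 + 0.3718·0.0000] = 0.0000; exercise value = 0.0000 ≤ continuation, so V_u = 0.0000
Node d (S = 68): continuation = e^(−0.05)·[0.6282·0.0000 + 0.3718·25.6000] = 9.0544; exercise value = 12.0000 > continuation, so V_d = 12.0000 (exercise)
Node 0 (S = 85): continuation = e^(−0.05)·[0.6282·0.0000 + 0.3718·12.0000] = 4.2443; exercise value = 0.0000 ≤ continuation, so V_0 = 4.2443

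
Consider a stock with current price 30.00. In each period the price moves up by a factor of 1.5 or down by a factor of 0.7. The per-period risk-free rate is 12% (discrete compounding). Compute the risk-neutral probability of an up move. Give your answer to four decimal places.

Risk-neutral probability p = (1 + 0.12 − 0.7)/(1.5 − 0.7) = 0.4200/0.8000 = 0.5250

p = 0.5250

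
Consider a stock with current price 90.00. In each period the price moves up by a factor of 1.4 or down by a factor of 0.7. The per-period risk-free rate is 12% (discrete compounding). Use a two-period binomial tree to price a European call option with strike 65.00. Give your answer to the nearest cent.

Risk-neutral probability p = (1 + 0.12 − 0.7)/(1.4 − 0.7) = 0.4200/0.7000 = 0.6000
Terminal stock prices: S_uu = 176.4, S_ud = 88.2, S_dd = 44.1
Terminal payoffs (S − K): max(111.4, 0) = 111.4, max(23.2, 0) = 23.2, max(-20.9, 0) = 0
Node u (S = 126): V_u = 1/1.12·[0.6000·111.4000 + 0.4000·23.2000] = 67.9643
Node d (S = 63): V_d = 1/1.12·[0.6000·23.2000 + 0.4000·0.0000] = 12.4286
Node 0 (S = 90): V_0 = 1/1.12·[0.6000·67.9643 + 0.4000·12.4286] = 40.8482

40.85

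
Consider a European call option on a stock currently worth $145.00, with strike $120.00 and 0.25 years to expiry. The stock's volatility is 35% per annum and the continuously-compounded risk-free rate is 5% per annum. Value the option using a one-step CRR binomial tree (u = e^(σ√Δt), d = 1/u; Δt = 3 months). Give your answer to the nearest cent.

CRR parameters: u = e^(σ√Δt) = e^(0.35·√0.25) = 1.1912, d = 1/u = 0.8395
Per-period rate: rΔt = 0.05·0.25 = 0.0125, so R = e^0.0125 = 1.0126
Risk-neutral probability p = (e^0.0125 − 0.8395)/(1.1912 − 0.8395) = 0.1731/0.3518 = 0.4921
Terminal stock prices: S_u = 172.7, S_d = 121.7
Terminal payoffs (S − K): max(52.73, 0) = 52.73, max(1.721, 0) = 1.721
Node 0 (S = 145): V_0 = e^(−0.0125)·[0.4921·52.7307 + 0.5079·1.7213] = 26.4907

$26.49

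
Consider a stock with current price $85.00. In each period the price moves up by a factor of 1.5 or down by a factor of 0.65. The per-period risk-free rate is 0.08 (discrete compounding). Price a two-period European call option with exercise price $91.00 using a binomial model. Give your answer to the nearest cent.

Risk-neutral probability p = (1 + 0.08 − 0.65)/(1.5 − 0.65) = 0.4300/0.8500 = 0.5059
Terminal stock prices: S_uu = 191.2, S_ud = 82.88, S_dd = 35.91
Terminal payoffs (S − K): max(100.2, 0) = 100.2, max(-8.125, 0) = 0, max(-55.09, 0) = 0
Node u (S = 127.5): V_u = 1/1.08·[0.5059·100.2500 + 0.4941·0.0000] = 46.9581
Node d (S = 55.25): V_d = 1/1.08·[0.5059·0.0000 + 0.4941·0.0000] = 0.0000
Node 0 (S = 85): V_0 = 1/1.08·[0.5059·46.9581 + 0.4941·0.0000] = 21.9956

$22.00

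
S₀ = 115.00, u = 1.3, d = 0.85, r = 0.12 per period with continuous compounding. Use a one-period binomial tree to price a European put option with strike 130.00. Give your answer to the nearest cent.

10.96

Risk-neutral probability p = (e^0.12 − 0.85)/(1.3 − 0.85) = 0.2775/0.4500 = 0.6167
Terminal stock prices: S_u = 149.5, S_d = 97.75
Terminal payoffs (K − S): max(-19.5, 0) = 0, max(32.25, 0) = 32.25
Node 0 (S = 115): V_0 = e^(−0.12)·[0.6167·0.0000 + 0.3833·32.2500] = 10.9648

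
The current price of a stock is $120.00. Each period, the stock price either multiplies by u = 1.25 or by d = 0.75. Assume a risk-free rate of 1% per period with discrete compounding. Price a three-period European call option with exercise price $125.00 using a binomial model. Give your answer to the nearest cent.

$20.83

Risk-neutral probability p = (1 + 0.01 − 0.75)/(1.25 − 0.75) = 0.2600/0.5000 = 0.5200
Terminal stock prices: S_uuu = 234.4, S_uud = 140.6, S_udd = 84.38, S_ddd = 50.62
Terminal payoffs (S − K): max(109.4, 0) = 109.4, max(15.62, 0) = 15.62, max(-40.62, 0) = 0, max(-74.38, 0) = 0
Node uu (S = 187.5): V_uu = 1/1.01·[0.5200·109.3750 + 0.4800·15.6250] = 63.7376
Node ud (S = 112.5): V_ud = 1/1.01·[0.5200·15.6250 + 0.4800·0.0000] = 8.0446
Node dd (S = 67.5): V_dd = 1/1.01·[0.5200·0.0000 + 0.4800·0.0000] = 0.0000
Node u (S = 150): V_u = 1/1.01·[0.5200·63.7376 + 0.4800·8.0446] = 36.6386
Node d (S = 90): V_d = 1/1.01·[0.5200·8.0446 + 0.4800·0.0000] = 4.1418
Node 0 (S = 120): V_0 = 1/1.01·[0.5200·36.6386 + 0.4800·4.1418] = 20.8318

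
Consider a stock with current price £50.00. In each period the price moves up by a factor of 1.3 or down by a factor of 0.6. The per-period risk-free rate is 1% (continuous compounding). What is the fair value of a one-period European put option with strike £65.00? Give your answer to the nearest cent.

Risk-neutral probability p = (e^0.01 − 0.6)/(1.3 − 0.6) = 0.4101/0.7000 = 0.5858
Terminal stock prices: S_u = 65, S_d = 30
Terminal payoffs (K − S): max(0, 0) = 0, max(35, 0) = 35
Node 0 (S = 50): V_0 = e^(−0.01)·[0.5858·0.0000 + 0.4142·35.0000] = 14.3532

£14.35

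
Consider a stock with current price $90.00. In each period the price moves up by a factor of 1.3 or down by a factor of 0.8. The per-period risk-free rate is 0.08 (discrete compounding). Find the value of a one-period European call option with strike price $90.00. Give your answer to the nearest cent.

$14.00

Risk-neutral probability p = (1 + 0.08 − 0.8)/(1.3 − 0.8) = 0.2800/0.5000 = 0.5600
Terminal stock prices: S_u = 117, S_d = 72
Terminal payoffs (S − K): max(27, 0) = 27, max(-18, 0) = 0
Node 0 (S = 90): V_0 = 1/1.08·[0.5600·27.0000 + 0.4400·0.0000] = 14.0000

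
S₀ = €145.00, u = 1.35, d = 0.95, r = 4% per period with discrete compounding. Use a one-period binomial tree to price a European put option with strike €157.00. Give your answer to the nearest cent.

€14.34

Risk-neutral probability p = (1 + 0.04 − 0.95)/(1.35 − 0.95) = 0.0900/0.4000 = 0.2250
Terminal stock prices: S_u = 195.8, S_d = 137.8
Terminal payoffs (K − S): max(-38.75, 0) = 0, max(19.25, 0) = 19.25
Node 0 (S = 145): V_0 = 1/1.04·[0.2250·0.0000 + 0.7750·19.2500] = 14.3450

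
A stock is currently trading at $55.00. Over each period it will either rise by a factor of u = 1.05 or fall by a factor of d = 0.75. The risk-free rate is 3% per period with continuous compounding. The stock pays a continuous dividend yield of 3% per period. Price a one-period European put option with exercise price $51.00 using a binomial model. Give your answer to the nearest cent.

Per-period risk-free factor R = e^0.03 = 1.0305; dividend-adjusted growth = e^(0.03−0.03) = 1.0000.
Risk-neutral probability p = (1.0000 − 0.75)/(1.05 − 0.75) = 0.2500/0.3000 = 0.8333
Terminal stock prices: S_u = 57.75, S_d = 41.25
Terminal payoffs (K − S): max(-6.75, 0) = 0, max(9.75, 0) = 9.75
Node 0 (S = 55): V_0 = e^(−0.03)·[0.8333·0.0000 + 0.1667·9.7500] = 1.5770

$1.58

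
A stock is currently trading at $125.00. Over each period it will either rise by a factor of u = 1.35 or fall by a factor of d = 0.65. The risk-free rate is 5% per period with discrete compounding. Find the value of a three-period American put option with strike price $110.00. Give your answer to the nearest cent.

$16.55

Risk-neutral probability p = (1 + 0.05 − 0.65)/(1.35 − 0.65) = 0.4000/0.7000 = 0.5714
Terminal stock prices: S_uuu = 307.5, S_uud = 148.1, S_udd = 71.3, S_ddd = 34.33
Terminal payoffs (K − S): max(-197.5, 0) = 0, max(-38.08, 0) = 0, max(38.7, 0) = 38.7, max(75.67, 0) = 75.67
Node uu (S = 227.8): continuation = 1/1.05·[0.5714·0.0000 + 0.4286·0.0000] = 0.0000; exercise value = 0.0000 ≤ continuation, so V_uu = 0.0000
Node ud (S = 109.7): continuation = 1/1.05·[0.5714·0.0000 + 0.4286·38.7031] = 15.7972; exercise value = 0.3125 ≤ continuation, so V_ud = 15.7972
Node dd (S = 52.81): continuation = 1/1.05·[0.5714·38.7031 + 0.4286·75.6719] = 51.9494; exercise value = 57.1875 > continuation, so V_dd = 57.1875 (exercise)
Node u (S = 168.8): continuation = 1/1.05·[0.5714·0.0000 + 0.4286·15.7972] = 6.4478; exercise value = 0.0000 ≤ continuation, so V_u = 6.4478
Node d (S = 81.25): continuation = 1/1.05·[0.5714·15.7972 + 0.4286·57.1875] = 31.9389; exercise value = 28.7500 ≤ continuation, so V_d = 31.9389
Node 0 (S = 125): continuation = 1/1.05·[0.5714·6.4478 + 0.4286·31.9389] = 16.5453; exercise value = 0.0000 ≤ continuation, so V_0 = 16.5453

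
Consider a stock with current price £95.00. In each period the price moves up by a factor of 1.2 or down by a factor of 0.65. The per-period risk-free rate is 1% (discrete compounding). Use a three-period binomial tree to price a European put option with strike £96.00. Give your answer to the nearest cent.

Risk-neutral probability p = (1 + 0.01 − 0.65)/(1.2 − 0.65) = 0.3600/0.5500 = 0.6545
Terminal stock prices: S_uuu = 164.2, S_uud = 88.92, S_udd = 48.17, S_ddd = 26.09
Terminal payoffs (K − S): max(-68.16, 0) = 0, max(7.08, 0) = 7.08, max(47.83, 0) = 47.83, max(69.91, 0) = 69.91
Node uu (S = 136.8): V_uu = 1/1.01·[0.6545·0.0000 + 0.3455·7.0800] = 2.4216
Node ud (S = 74.1): V_ud = 1/1.01·[0.6545·7.0800 + 0.3455·47.8350] = 20.9495
Node dd (S = 40.14): V_dd = 1/1.01·[0.6545·47.8350 + 0.3455·69.9106] = 54.9120
Node u (S = 114): V_u = 1/1.01·[0.6545·2.4216 + 0.3455·20.9495] = 8.7348
Node d (S = 61.75): V_d = 1/1.01·[0.6545·20.9495 + 0.3455·54.9120] = 32.3584
Node 0 (S = 95): V_0 = 1/1.01·[0.6545·8.7348 + 0.3455·32.3584] = 16.7284

£16.73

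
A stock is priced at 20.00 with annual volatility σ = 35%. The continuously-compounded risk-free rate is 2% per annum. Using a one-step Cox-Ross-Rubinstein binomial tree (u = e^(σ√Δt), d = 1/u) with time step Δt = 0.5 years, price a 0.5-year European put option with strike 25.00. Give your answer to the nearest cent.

5.03

CRR parameters: u = e^(σ√Δt) = e^(0.35·√0.5) = 1.2808, d = 1/u = 0.7808
Per-period rate: rΔt = 0.02·0.5 = 0.01, so R = e^0.01 = 1.0101
Risk-neutral probability p = (e^0.01 − 0.7808)/(1.2808 − 0.7808) = 0.2293/0.5000 = 0.4585
Terminal stock prices: S_u = 25.62, S_d = 15.62
Terminal payoffs (K − S): max(-0.6161, 0) = 0, max(9.385, 0) = 9.385
Node 0 (S = 20): V_0 = e^(−0.01)·[0.4585·0.0000 + 0.5415·9.3848] = 5.0309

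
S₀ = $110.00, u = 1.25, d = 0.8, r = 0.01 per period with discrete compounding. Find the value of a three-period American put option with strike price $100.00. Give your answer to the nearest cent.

$11.35

Risk-neutral probability p = (1 + 0.01 − 0.8)/(1.25 − 0.8) = 0.2100/0.4500 = 0.4667
Terminal stock prices: S_uuu = 214.8, S_uud = 137.5, S_udd = 88, S_ddd = 56.32
Terminal payoffs (K − S): max(-114.8, 0) = 0, max(-37.5, 0) = 0, max(12, 0) = 12, max(43.68, 0) = 43.68
Node uu (S = 171.9): continuation = 1/1.01·[0.4667·0.0000 + 0.5333·0.0000] = 0.0000; exercise value = 0.0000 ≤ continuation, so V_uu = 0.0000
Node ud (S = 110): continuation = 1/1.01·[0.4667·0.0000 + 0.5333·12.0000] = 6.3366; exercise value = 0.0000 ≤ continuation, so V_ud = 6.3366
Node dd (S = 70.4): continuation = 1/1.01·[0.4667·12.0000 + 0.5333·43.6800] = 28.6099; exercise value = 29.6000 > continuation, so V_dd = 29.6000 (exercise)
Node u (S = 137.5): continuation = 1/1.01·[0.4667·0.0000 + 0.5333·6.3366] = 3.3461; exercise value = 0.0000 ≤ continuation, so V_u = 3.3461
Node d (S = 88): continuation = 1/1.01·[0.4667·6.3366 + 0.5333·29.6000] = 18.5582; exercise value = 12.0000 ≤ continuation, so V_d = 18.5582
Node 0 (S = 110): continuation = 1/1.01·[0.4667·3.3461 + 0.5333·18.5582] = 11.3457; exercise value = 0.0000 ≤ continuation, so V_0 = 11.3457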